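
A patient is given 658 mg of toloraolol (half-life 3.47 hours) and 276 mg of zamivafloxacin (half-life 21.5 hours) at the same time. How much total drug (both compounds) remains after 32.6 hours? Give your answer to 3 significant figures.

97.5 mg

toloraolol: 658 × (1/2)^(32.6/3.47) = 658 × (1/2)^9.3948 ≈ 0.97747 mg.
zamivafloxacin: 276 × (1/2)^(32.6/21.5) = 276 × (1/2)^1.5163 ≈ 96.486 mg.
Total = 0.97747 + 96.486 ≈ 97.463 mg.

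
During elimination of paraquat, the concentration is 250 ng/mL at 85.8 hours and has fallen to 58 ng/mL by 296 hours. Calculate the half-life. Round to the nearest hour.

100 hours

Over Δt = 296 − 85.8 = 210.2 hours, the level fell by a factor of 250/58 ≈ 4.3103.
n = log₂(4.3103) ≈ 2.1078 half-lives, so t½ = 210.2/2.1078 ≈ 99.725 hours.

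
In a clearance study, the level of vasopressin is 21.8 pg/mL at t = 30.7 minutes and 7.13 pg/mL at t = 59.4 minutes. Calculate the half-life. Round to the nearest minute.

Over Δt = 59.4 − 30.7 = 28.7 minutes, the level fell by a factor of 21.8/7.13 ≈ 3.0575.
n = log₂(3.0575) ≈ 1.6124 half-lives, so t½ = 28.7/1.6124 ≈ 17.8 minutes.

18 minutes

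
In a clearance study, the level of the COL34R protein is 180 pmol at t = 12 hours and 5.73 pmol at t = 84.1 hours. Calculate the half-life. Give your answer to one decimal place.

Over Δt = 84.1 − 12 = 72.1 hours, the level fell by a factor of 180/5.73 ≈ 31.414.
n = log₂(31.414) ≈ 4.9733 half-lives, so t½ = 72.1/4.9733 ≈ 14.497 hours.

14.5 hours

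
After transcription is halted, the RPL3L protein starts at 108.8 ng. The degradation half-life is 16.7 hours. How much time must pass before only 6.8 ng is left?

66.8 hours

6.8/108.8 = 1/16, so 4 half-lives have elapsed.
t = 4 × 16.7 = 66.8 hours.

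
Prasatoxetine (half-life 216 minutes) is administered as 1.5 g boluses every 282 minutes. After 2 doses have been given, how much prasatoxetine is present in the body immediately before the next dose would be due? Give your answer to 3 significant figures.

0.852 g

The 2 doses were given 564, 282 minutes ago.
Total = 1.5·(1/2)^(564/216) + 1.5·(1/2)^(282/216)
      = 0.24551 + 0.60685 ≈ 0.85236 g.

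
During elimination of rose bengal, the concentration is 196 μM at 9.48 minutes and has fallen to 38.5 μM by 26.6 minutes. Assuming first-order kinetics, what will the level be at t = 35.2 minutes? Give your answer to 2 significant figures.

17 μM

Over Δt = 26.6 − 9.48 = 17.12 minutes, the level fell by a factor of 196/38.5 ≈ 5.0909.
n = log₂(5.0909) ≈ 2.3479 half-lives, so t½ = 17.12/2.3479 ≈ 7.2915 minutes.
From t = 26.6 to t = 35.2: 38.5 × (1/2)^((35.2−26.6)/7.2915) ≈ 16.999 μM.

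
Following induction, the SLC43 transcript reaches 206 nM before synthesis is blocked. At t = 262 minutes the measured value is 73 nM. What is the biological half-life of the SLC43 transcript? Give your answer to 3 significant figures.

175 minutes

A/A₀ = 73/206 ≈ 0.35437.
n = log₂(2.8219) ≈ 1.4967 half-lives elapsed in 262 minutes.
t½ = 262/1.4967 ≈ 175.05 minutes.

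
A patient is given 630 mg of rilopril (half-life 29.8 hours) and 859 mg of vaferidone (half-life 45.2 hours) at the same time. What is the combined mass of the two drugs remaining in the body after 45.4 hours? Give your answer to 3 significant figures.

647 mg

rilopril: 630 × (1/2)^(45.4/29.8) = 630 × (1/2)^1.5235 ≈ 219.14 mg.
vaferidone: 859 × (1/2)^(45.4/45.2) = 859 × (1/2)^1.0044 ≈ 428.18 mg.
Total = 219.14 + 428.18 ≈ 647.33 mg.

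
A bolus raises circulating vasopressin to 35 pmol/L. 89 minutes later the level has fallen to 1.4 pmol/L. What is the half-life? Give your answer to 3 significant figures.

A/A₀ = 1.4/35 ≈ 0.04.
n = log₂(25) ≈ 4.6439 half-lives elapsed in 89 minutes.
t½ = 89/4.6439 ≈ 19.165 minutes.

19.2 minutes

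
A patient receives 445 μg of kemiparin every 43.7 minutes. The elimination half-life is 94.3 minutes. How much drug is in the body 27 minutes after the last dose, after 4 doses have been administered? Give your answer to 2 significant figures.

960 μg

The 4 doses were given 158.1, 114.4, 70.7, 27 minutes ago.
Total = 445·(1/2)^(158.1/94.3) + 445·(1/2)^(114.4/94.3) + 445·(1/2)^(70.7/94.3) + 445·(1/2)^(27/94.3)
      = 139.21 + 191.94 + 264.65 + 364.9 ≈ 960.69 μg.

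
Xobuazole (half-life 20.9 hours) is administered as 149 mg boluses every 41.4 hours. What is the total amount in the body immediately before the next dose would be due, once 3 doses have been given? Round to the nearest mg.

The 3 doses were given 124.2, 82.8, 41.4 hours ago.
Total = 149·(1/2)^(124.2/20.9) + 149·(1/2)^(82.8/20.9) + 149·(1/2)^(41.4/20.9)
      = 2.4226 + 9.5629 + 37.747 ≈ 49.733 mg.

50 mg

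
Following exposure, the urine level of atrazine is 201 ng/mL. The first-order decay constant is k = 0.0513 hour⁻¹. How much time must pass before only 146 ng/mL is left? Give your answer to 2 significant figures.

t½ = ln 2 / k = 0.69315 / 0.0513 ≈ 13.512 hours.
Fraction remaining = 146/201 ≈ 0.72637.
n = log₂(201/146) = ln(1.3767)/ln 2 ≈ 0.46123 half-lives.
t = n × t½ = 0.46123 × 13.512 ≈ 6.2319 hours.

6.2 hours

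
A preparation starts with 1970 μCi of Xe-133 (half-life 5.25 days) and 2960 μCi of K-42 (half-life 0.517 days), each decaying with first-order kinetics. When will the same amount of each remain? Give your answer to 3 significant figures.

0.337 days

Set 1970·(1/2)^(t/5.25) = 2960·(1/2)^(t/0.517).
Taking log₂: log₂(1970/2960) = t·(1/5.25 − 1/0.517).
log₂(0.66554) = -0.5874; 1/5.25 − 1/0.517 = -1.7438.
t = -0.5874 / -1.7438 ≈ 0.33686 days.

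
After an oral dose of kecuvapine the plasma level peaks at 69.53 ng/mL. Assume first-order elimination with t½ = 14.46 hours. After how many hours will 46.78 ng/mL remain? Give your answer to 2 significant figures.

Fraction remaining = 46.78/69.53 ≈ 0.6728.
n = log₂(69.53/46.78) = ln(1.4863)/ln 2 ≈ 0.57174 half-lives.
t = n × t½ = 0.57174 × 14.46 ≈ 8.2674 hours.

8.3 hours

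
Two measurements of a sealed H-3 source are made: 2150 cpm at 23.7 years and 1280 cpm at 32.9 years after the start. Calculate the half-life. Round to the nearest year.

12 years

Over Δt = 32.9 − 23.7 = 9.2 years, the level fell by a factor of 2150/1280 ≈ 1.6797.
n = log₂(1.6797) ≈ 0.74819 half-lives, so t½ = 9.2/0.74819 ≈ 12.296 years.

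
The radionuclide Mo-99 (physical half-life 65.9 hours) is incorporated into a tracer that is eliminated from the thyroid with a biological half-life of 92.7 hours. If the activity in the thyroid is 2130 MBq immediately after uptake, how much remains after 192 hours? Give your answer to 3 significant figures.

1/t_eff = 1/t_phys + 1/t_biol = 1/65.9 + 1/92.7 = 0.025962 per hour.
t_eff = 65.9 × 92.7 / (65.9 + 92.7) ≈ 38.518 hours.
Remaining = 2130 × (1/2)^(192/38.518) = 2130 × (1/2)^4.9847 ≈ 67.272 MBq.

67.3 MBq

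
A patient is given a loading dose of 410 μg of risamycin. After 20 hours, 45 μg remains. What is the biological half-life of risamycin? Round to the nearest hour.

A/A₀ = 45/410 ≈ 0.10976.
n = log₂(9.1111) ≈ 3.1876 half-lives elapsed in 20 hours.
t½ = 20/3.1876 ≈ 6.2743 hours.

6 hours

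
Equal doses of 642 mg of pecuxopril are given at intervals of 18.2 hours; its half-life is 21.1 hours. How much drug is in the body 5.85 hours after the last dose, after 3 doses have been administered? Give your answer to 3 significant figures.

981 mg

The 3 doses were given 42.25, 24.05, 5.85 hours ago.
Total = 642·(1/2)^(42.25/21.1) + 642·(1/2)^(24.05/21.1) + 642·(1/2)^(5.85/21.1)
      = 160.24 + 291.35 + 529.75 ≈ 981.34 mg.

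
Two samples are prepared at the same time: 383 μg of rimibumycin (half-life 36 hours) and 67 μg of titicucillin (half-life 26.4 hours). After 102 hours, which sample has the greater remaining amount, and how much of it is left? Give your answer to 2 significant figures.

rimibumycin, 54 μg

rimibumycin: 383 × (1/2)^2.8333 ≈ 53.738 μg.
titicucillin: 67 × (1/2)^3.8636 ≈ 4.6026 μg.
Rimibumycin has more remaining, at ≈ 53.738 μg.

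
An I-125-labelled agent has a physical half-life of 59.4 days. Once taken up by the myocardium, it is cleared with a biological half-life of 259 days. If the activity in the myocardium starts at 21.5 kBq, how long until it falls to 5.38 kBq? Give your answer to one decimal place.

1/t_eff = 1/t_phys + 1/t_biol = 1/59.4 + 1/259 = 0.020696 per day.
t_eff = 59.4 × 259 / (59.4 + 259) ≈ 48.318 days.
n = log₂(21.5/5.38) ≈ 1.9987; t = 1.9987 × 48.318 ≈ 96.572 days.

96.6 days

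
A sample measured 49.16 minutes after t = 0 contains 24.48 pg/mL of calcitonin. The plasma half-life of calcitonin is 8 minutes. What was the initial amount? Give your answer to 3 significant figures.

1730 pg/mL

Number of half-lives elapsed: n = 49.16/8 ≈ 6.145.
A₀ = A × 2^n = 24.48 × 2^6.145 = 24.48 × 70.767 ≈ 1732.4 pg/mL.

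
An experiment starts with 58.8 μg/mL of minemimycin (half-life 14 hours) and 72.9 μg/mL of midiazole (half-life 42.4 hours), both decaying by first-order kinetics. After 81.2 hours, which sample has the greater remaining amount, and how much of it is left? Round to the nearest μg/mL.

midiazole, 19 μg/mL

minemimycin: 58.8 × (1/2)^5.8 ≈ 1.0554 μg/mL.
midiazole: 72.9 × (1/2)^1.9151 ≈ 19.33 μg/mL.
Midiazole has more remaining, at ≈ 19.33 μg/mL.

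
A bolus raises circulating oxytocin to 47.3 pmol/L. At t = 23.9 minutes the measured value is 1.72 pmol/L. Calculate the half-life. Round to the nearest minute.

A/A₀ = 1.72/47.3 ≈ 0.036364.
n = log₂(27.5) ≈ 4.7814 half-lives elapsed in 23.9 minutes.
t½ = 23.9/4.7814 ≈ 4.9986 minutes.

5 minutes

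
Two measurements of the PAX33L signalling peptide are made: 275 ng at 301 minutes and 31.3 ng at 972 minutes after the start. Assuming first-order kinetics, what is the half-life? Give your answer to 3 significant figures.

Over Δt = 972 − 301 = 671 minutes, the level fell by a factor of 275/31.3 ≈ 8.7859.
n = log₂(8.7859) ≈ 3.1352 half-lives, so t½ = 671/3.1352 ≈ 214.02 minutes.

214 minutes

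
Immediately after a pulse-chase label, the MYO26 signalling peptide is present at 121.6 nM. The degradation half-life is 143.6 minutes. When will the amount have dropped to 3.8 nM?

718 minutes

3.8/121.6 = 1/32, so 5 half-lives have elapsed.
t = 5 × 143.6 = 718 minutes.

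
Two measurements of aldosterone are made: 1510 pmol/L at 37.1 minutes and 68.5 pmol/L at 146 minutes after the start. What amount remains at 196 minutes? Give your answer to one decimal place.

Over Δt = 146 − 37.1 = 108.9 minutes, the level fell by a factor of 1510/68.5 ≈ 22.044.
n = log₂(22.044) ≈ 4.4623 half-lives, so t½ = 108.9/4.4623 ≈ 24.404 minutes.
From t = 146 to t = 196: 68.5 × (1/2)^((196−146)/24.404) ≈ 16.555 pmol/L.

16.6 pmol/L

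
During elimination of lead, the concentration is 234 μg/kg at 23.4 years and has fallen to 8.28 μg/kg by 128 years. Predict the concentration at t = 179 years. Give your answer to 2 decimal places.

1.62 μg/kg

Over Δt = 128 − 23.4 = 104.6 years, the level fell by a factor of 234/8.28 ≈ 28.261.
n = log₂(28.261) ≈ 4.8207 half-lives, so t½ = 104.6/4.8207 ≈ 21.698 years.
From t = 128 to t = 179: 8.28 × (1/2)^((179−128)/21.698) ≈ 1.6236 μg/kg.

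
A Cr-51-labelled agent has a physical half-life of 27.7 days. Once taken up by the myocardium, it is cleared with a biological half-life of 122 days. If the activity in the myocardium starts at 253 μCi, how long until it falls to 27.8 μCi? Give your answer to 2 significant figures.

72 days

1/t_eff = 1/t_phys + 1/t_biol = 1/27.7 + 1/122 = 0.044298 per day.
t_eff = 27.7 × 122 / (27.7 + 122) ≈ 22.574 days.
n = log₂(253/27.8) ≈ 3.186; t = 3.186 × 22.574 ≈ 71.922 days.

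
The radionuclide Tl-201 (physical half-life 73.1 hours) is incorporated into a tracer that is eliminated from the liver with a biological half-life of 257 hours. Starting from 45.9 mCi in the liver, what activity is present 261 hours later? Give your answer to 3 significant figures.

1.91 mCi

1/t_eff = 1/t_phys + 1/t_biol = 1/73.1 + 1/257 = 0.017571 per hour.
t_eff = 73.1 × 257 / (73.1 + 257) ≈ 56.912 hours.
Remaining = 45.9 × (1/2)^(261/56.912) = 45.9 × (1/2)^4.586 ≈ 1.9111 mCi.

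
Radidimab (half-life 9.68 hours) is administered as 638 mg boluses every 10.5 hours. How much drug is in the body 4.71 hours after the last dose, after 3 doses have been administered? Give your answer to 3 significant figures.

771 mg

The 3 doses were given 25.71, 15.21, 4.71 hours ago.
Total = 638·(1/2)^(25.71/9.68) + 638·(1/2)^(15.21/9.68) + 638·(1/2)^(4.71/9.68)
      = 101.22 + 214.69 + 455.35 ≈ 771.27 mg.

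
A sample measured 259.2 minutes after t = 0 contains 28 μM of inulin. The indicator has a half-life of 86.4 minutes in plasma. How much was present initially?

Number of half-lives elapsed: n = 259.2/86.4 ≈ 3.
A₀ = A × 2^n = 28 × 2^3 = 28 × 8 ≈ 224 μM.

224 μM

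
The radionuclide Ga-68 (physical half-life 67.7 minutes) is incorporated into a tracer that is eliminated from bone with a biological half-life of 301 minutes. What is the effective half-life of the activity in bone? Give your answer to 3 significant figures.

1/t_eff = 1/t_phys + 1/t_biol = 1/67.7 + 1/301 = 0.018093 per minute.
t_eff = 67.7 × 301 / (67.7 + 301) ≈ 55.269 minutes.

55.3 minutes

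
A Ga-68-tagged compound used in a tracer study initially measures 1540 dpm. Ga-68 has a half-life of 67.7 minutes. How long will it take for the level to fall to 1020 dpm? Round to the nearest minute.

Fraction remaining = 1020/1540 ≈ 0.66234.
n = log₂(1540/1020) = ln(1.5098)/ln 2 ≈ 0.59436 half-lives.
t = n × t½ = 0.59436 × 67.7 ≈ 40.238 minutes.

40 minutes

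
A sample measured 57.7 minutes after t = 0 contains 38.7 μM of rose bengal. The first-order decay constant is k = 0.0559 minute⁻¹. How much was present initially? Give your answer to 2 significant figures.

t½ = ln 2 / k = 0.69315 / 0.0559 ≈ 12.4 minutes.
Number of half-lives elapsed: n = 57.7/12.4 ≈ 4.6533.
A₀ = A × 2^n = 38.7 × 2^4.6533 = 38.7 × 25.164 ≈ 973.86 μM.

970 μM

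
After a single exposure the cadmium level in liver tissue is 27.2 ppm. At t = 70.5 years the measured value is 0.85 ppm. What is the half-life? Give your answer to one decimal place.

14.1 years

A/A₀ = 0.85/27.2 ≈ 0.03125.
n = log₂(32) ≈ 5 half-lives elapsed in 70.5 years.
t½ = 70.5/5 ≈ 14.1 years.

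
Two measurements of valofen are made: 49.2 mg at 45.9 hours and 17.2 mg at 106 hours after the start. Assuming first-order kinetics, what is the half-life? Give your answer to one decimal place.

39.6 hours

Over Δt = 106 − 45.9 = 60.1 hours, the level fell by a factor of 49.2/17.2 ≈ 2.8605.
n = log₂(2.8605) ≈ 1.5162 half-lives, so t½ = 60.1/1.5162 ≈ 39.637 hours.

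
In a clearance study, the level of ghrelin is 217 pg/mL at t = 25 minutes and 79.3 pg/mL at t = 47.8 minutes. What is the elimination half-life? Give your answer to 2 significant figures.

Over Δt = 47.8 − 25 = 22.8 minutes, the level fell by a factor of 217/79.3 ≈ 2.7364.
n = log₂(2.7364) ≈ 1.4523 half-lives, so t½ = 22.8/1.4523 ≈ 15.699 minutes.

16 minutes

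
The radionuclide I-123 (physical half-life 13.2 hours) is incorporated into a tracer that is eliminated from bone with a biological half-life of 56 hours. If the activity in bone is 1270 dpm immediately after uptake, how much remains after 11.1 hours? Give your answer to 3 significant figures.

1/t_eff = 1/t_phys + 1/t_biol = 1/13.2 + 1/56 = 0.093615 per hour.
t_eff = 13.2 × 56 / (13.2 + 56) ≈ 10.682 hours.
Remaining = 1270 × (1/2)^(11.1/10.682) = 1270 × (1/2)^1.0391 ≈ 618.01 dpm.

618 dpm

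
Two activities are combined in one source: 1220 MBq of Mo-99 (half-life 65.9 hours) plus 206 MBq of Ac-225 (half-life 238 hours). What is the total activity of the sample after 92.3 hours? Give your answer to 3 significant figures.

620 MBq

Mo-99: 1220 × (1/2)^(92.3/65.9) = 1220 × (1/2)^1.4006 ≈ 462.1 MBq.
Ac-225: 206 × (1/2)^(92.3/238) = 206 × (1/2)^0.38782 ≈ 157.44 MBq.
Total = 462.1 + 157.44 ≈ 619.54 MBq.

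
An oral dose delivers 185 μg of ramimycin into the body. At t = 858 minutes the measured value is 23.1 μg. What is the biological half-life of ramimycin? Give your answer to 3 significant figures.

286 minutes

A/A₀ = 23.1/185 ≈ 0.12486.
n = log₂(8.0087) ≈ 3.0016 half-lives elapsed in 858 minutes.
t½ = 858/3.0016 ≈ 285.85 minutes.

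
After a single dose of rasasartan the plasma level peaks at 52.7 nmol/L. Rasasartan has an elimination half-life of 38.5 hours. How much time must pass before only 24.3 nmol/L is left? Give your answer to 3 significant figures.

Fraction remaining = 24.3/52.7 ≈ 0.4611.
n = log₂(52.7/24.3) = ln(2.1687)/ln 2 ≈ 1.1168 half-lives.
t = n × t½ = 1.1168 × 38.5 ≈ 42.999 hours.

43.0 hours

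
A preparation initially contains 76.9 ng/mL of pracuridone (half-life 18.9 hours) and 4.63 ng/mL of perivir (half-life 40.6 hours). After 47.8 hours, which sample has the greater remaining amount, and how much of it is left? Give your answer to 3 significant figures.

pracuridone, 13.3 ng/mL

pracuridone: 76.9 × (1/2)^2.5291 ≈ 13.323 ng/mL.
perivir: 4.63 × (1/2)^1.1773 ≈ 2.0472 ng/mL.
Pracuridone has more remaining, at ≈ 13.323 ng/mL.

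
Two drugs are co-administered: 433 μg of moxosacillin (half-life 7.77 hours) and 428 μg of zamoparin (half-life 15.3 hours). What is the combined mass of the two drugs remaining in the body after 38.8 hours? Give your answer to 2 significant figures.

87 μg

moxosacillin: 433 × (1/2)^(38.8/7.77) = 433 × (1/2)^4.9936 ≈ 13.592 μg.
zamoparin: 428 × (1/2)^(38.8/15.3) = 428 × (1/2)^2.5359 ≈ 73.798 μg.
Total = 13.592 + 73.798 ≈ 87.39 μg.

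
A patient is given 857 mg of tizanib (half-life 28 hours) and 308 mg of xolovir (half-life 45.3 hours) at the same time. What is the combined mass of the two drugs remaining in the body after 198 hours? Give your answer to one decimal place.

tizanib: 857 × (1/2)^(198/28) = 857 × (1/2)^7.0714 ≈ 6.3719 mg.
xolovir: 308 × (1/2)^(198/45.3) = 308 × (1/2)^4.3709 ≈ 14.886 mg.
Total = 6.3719 + 14.886 ≈ 21.258 mg.

21.3 mg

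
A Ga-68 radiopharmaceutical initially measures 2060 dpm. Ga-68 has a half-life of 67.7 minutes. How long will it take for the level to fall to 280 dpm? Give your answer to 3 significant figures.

Fraction remaining = 280/2060 ≈ 0.13592.
n = log₂(2060/280) = ln(7.3571)/ln 2 ≈ 2.8791 half-lives.
t = n × t½ = 2.8791 × 67.7 ≈ 194.92 minutes.

195 minutes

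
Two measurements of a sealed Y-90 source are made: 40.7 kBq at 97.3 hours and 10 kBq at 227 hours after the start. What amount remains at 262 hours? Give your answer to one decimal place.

6.8 kBq

Over Δt = 227 − 97.3 = 129.7 hours, the level fell by a factor of 40.7/10 ≈ 4.07.
n = log₂(4.07) ≈ 2.025 half-lives, so t½ = 129.7/2.025 ≈ 64.048 hours.
From t = 227 to t = 262: 10 × (1/2)^((262−227)/64.048) ≈ 6.847 kBq.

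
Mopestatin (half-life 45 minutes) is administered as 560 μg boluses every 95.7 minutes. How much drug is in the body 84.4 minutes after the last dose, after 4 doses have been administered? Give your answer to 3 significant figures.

197 μg

The 4 doses were given 371.5, 275.8, 180.1, 84.4 minutes ago.
Total = 560·(1/2)^(371.5/45) + 560·(1/2)^(275.8/45) + 560·(1/2)^(180.1/45) + 560·(1/2)^(84.4/45)
      = 1.8324 + 8.0022 + 34.946 + 152.61 ≈ 197.39 μg.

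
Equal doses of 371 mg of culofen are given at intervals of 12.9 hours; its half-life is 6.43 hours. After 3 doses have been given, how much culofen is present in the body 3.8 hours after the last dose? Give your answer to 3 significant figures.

The 3 doses were given 29.6, 16.7, 3.8 hours ago.
Total = 371·(1/2)^(29.6/6.43) + 371·(1/2)^(16.7/6.43) + 371·(1/2)^(3.8/6.43)
      = 15.262 + 61.311 + 246.3 ≈ 322.88 mg.

323 mg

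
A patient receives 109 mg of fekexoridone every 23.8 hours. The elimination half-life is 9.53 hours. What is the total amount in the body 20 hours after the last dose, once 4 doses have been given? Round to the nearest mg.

31 mg

The 4 doses were given 91.4, 67.6, 43.8, 20 hours ago.
Total = 109·(1/2)^(91.4/9.53) + 109·(1/2)^(67.6/9.53) + 109·(1/2)^(43.8/9.53) + 109·(1/2)^(20/9.53)
      = 0.14136 + 0.79818 + 4.507 + 25.449 ≈ 30.896 mg.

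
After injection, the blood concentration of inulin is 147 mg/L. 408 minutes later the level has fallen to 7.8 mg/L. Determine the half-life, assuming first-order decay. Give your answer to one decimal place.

96.3 minutes

A/A₀ = 7.8/147 ≈ 0.053061.
n = log₂(18.846) ≈ 4.2362 half-lives elapsed in 408 minutes.
t½ = 408/4.2362 ≈ 96.313 minutes.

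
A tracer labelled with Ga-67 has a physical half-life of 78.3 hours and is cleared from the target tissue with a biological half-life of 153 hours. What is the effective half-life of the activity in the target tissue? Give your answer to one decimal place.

1/t_eff = 1/t_phys + 1/t_biol = 1/78.3 + 1/153 = 0.019307 per hour.
t_eff = 78.3 × 153 / (78.3 + 153) ≈ 51.794 hours.

51.8 hours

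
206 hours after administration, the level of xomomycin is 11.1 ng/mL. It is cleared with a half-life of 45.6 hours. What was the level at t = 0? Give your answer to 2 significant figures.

Number of half-lives elapsed: n = 206/45.6 ≈ 4.5175.
A₀ = A × 2^n = 11.1 × 2^4.5175 = 11.1 × 22.904 ≈ 254.24 ng/mL.

250 ng/mL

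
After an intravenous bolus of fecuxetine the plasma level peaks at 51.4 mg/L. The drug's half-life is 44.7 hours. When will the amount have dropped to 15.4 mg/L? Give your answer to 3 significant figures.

Fraction remaining = 15.4/51.4 ≈ 0.29961.
n = log₂(51.4/15.4) = ln(3.3377)/ln 2 ≈ 1.7388 half-lives.
t = n × t½ = 1.7388 × 44.7 ≈ 77.726 hours.

77.7 hours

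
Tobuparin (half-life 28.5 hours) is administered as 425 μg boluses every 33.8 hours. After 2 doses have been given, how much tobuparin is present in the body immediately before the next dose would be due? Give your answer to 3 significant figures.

269 μg

The 2 doses were given 67.6, 33.8 hours ago.
Total = 425·(1/2)^(67.6/28.5) + 425·(1/2)^(33.8/28.5)
      = 82.104 + 186.8 ≈ 268.9 μg.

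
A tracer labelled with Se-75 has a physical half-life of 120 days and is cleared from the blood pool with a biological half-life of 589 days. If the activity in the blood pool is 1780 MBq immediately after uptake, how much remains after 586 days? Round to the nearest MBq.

1/t_eff = 1/t_phys + 1/t_biol = 1/120 + 1/589 = 0.010031 per day.
t_eff = 120 × 589 / (120 + 589) ≈ 99.69 days.
Remaining = 1780 × (1/2)^(586/99.69) = 1780 × (1/2)^5.8782 ≈ 30.262 MBq.

30 MBq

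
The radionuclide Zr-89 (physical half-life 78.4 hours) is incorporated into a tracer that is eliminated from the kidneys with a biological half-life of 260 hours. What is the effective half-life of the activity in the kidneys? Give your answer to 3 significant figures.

60.2 hours

1/t_eff = 1/t_phys + 1/t_biol = 1/78.4 + 1/260 = 0.016601 per hour.
t_eff = 78.4 × 260 / (78.4 + 260) ≈ 60.236 hours.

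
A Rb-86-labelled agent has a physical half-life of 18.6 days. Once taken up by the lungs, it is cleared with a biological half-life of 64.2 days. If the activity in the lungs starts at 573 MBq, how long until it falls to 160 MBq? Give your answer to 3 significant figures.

1/t_eff = 1/t_phys + 1/t_biol = 1/18.6 + 1/64.2 = 0.06934 per day.
t_eff = 18.6 × 64.2 / (18.6 + 64.2) ≈ 14.422 days.
n = log₂(573/160) ≈ 1.8405; t = 1.8405 × 14.422 ≈ 26.543 days.

26.5 days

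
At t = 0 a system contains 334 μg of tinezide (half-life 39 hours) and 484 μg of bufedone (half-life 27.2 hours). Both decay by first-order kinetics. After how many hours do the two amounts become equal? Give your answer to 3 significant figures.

48.1 hours

Set 334·(1/2)^(t/39) = 484·(1/2)^(t/27.2).
Taking log₂: log₂(334/484) = t·(1/39 − 1/27.2).
log₂(0.69008) = -0.53516; 1/39 − 1/27.2 = -0.011124.
t = -0.53516 / -0.011124 ≈ 48.11 hours.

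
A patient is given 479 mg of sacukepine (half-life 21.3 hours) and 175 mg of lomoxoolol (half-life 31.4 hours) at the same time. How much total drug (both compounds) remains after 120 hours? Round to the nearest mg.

sacukepine: 479 × (1/2)^(120/21.3) = 479 × (1/2)^5.6338 ≈ 9.647 mg.
lomoxoolol: 175 × (1/2)^(120/31.4) = 175 × (1/2)^3.8217 ≈ 12.377 mg.
Total = 9.647 + 12.377 ≈ 22.024 mg.

22 mg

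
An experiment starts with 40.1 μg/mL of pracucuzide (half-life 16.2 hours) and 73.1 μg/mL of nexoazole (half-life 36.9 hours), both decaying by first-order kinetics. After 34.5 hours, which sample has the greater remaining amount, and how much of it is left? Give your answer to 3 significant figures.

pracucuzide: 40.1 × (1/2)^2.1296 ≈ 9.1635 μg/mL.
nexoazole: 73.1 × (1/2)^0.93496 ≈ 38.235 μg/mL.
Nexoazole has more remaining, at ≈ 38.235 μg/mL.

nexoazole, 38.2 μg/mL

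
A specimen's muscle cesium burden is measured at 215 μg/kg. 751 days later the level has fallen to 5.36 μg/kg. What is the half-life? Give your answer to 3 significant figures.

141 days

A/A₀ = 5.36/215 ≈ 0.02493.
n = log₂(40.112) ≈ 5.326 half-lives elapsed in 751 days.
t½ = 751/5.326 ≈ 141.01 days.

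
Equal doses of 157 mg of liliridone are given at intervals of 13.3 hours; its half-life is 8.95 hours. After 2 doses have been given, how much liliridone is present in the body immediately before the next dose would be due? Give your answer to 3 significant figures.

76.1 mg

The 2 doses were given 26.6, 13.3 hours ago.
Total = 157·(1/2)^(26.6/8.95) + 157·(1/2)^(13.3/8.95)
      = 20.009 + 56.048 ≈ 76.057 mg.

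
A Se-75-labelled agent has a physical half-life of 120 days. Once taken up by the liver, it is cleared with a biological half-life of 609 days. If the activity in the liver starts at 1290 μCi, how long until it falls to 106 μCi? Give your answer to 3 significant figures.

1/t_eff = 1/t_phys + 1/t_biol = 1/120 + 1/609 = 0.0099754 per day.
t_eff = 120 × 609 / (120 + 609) ≈ 100.25 days.
n = log₂(1290/106) ≈ 3.6052; t = 3.6052 × 100.25 ≈ 361.41 days.

361 days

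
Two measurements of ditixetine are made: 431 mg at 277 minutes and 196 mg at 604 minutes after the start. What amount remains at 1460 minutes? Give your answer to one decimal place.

24.9 mg

Over Δt = 604 − 277 = 327 minutes, the level fell by a factor of 431/196 ≈ 2.199.
n = log₂(2.199) ≈ 1.1368 half-lives, so t½ = 327/1.1368 ≈ 287.64 minutes.
From t = 604 to t = 1460: 196 × (1/2)^((1460−604)/287.64) ≈ 24.912 mg.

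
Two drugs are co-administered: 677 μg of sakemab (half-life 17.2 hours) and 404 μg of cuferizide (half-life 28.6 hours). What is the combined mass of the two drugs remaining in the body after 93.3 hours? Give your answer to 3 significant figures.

57.9 μg

sakemab: 677 × (1/2)^(93.3/17.2) = 677 × (1/2)^5.4244 ≈ 15.764 μg.
cuferizide: 404 × (1/2)^(93.3/28.6) = 404 × (1/2)^3.2622 ≈ 42.107 μg.
Total = 15.764 + 42.107 ≈ 57.871 μg.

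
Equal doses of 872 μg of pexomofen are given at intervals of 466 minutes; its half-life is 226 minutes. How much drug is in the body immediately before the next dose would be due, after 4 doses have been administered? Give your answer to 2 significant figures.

The 4 doses were given 1864, 1398, 932, 466 minutes ago.
Total = 872·(1/2)^(1864/226) + 872·(1/2)^(1398/226) + 872·(1/2)^(932/226) + 872·(1/2)^(466/226)
      = 2.8687 + 11.978 + 50.015 + 208.84 ≈ 273.7 μg.

270 μg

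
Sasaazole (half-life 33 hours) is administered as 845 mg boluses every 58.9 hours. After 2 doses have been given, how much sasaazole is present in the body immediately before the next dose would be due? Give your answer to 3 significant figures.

The 2 doses were given 117.8, 58.9 hours ago.
Total = 845·(1/2)^(117.8/33) + 845·(1/2)^(58.9/33)
      = 71.166 + 245.22 ≈ 316.39 mg.

316 mg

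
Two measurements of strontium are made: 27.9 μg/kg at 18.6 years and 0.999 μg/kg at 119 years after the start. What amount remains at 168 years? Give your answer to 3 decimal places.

0.197 μg/kg

Over Δt = 119 − 18.6 = 100.4 years, the level fell by a factor of 27.9/0.999 ≈ 27.928.
n = log₂(27.928) ≈ 4.8036 half-lives, so t½ = 100.4/4.8036 ≈ 20.901 years.
From t = 119 to t = 168: 0.999 × (1/2)^((168−119)/20.901) ≈ 0.19671 μg/kg.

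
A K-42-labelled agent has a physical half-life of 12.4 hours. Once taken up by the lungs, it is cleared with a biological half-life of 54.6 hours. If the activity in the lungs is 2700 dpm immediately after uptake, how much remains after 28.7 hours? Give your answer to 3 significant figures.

377 dpm

1/t_eff = 1/t_phys + 1/t_biol = 1/12.4 + 1/54.6 = 0.09896 per hour.
t_eff = 12.4 × 54.6 / (12.4 + 54.6) ≈ 10.105 hours.
Remaining = 2700 × (1/2)^(28.7/10.105) = 2700 × (1/2)^2.8402 ≈ 377.04 dpm.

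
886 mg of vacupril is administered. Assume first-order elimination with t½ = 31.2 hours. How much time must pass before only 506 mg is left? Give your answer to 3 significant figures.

25.2 hours

Fraction remaining = 506/886 ≈ 0.57111.
n = log₂(886/506) = ln(1.751)/ln 2 ≈ 0.80817 half-lives.
t = n × t½ = 0.80817 × 31.2 ≈ 25.215 hours.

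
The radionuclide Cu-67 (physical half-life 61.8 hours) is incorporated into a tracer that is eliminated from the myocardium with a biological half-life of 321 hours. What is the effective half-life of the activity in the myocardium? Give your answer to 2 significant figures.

52 hours

1/t_eff = 1/t_phys + 1/t_biol = 1/61.8 + 1/321 = 0.019296 per hour.
t_eff = 61.8 × 321 / (61.8 + 321) ≈ 51.823 hours.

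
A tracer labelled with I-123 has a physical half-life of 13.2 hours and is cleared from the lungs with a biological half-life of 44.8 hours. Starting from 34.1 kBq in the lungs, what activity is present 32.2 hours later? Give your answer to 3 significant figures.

3.82 kBq

1/t_eff = 1/t_phys + 1/t_biol = 1/13.2 + 1/44.8 = 0.098079 per hour.
t_eff = 13.2 × 44.8 / (13.2 + 44.8) ≈ 10.196 hours.
Remaining = 34.1 × (1/2)^(32.2/10.196) = 34.1 × (1/2)^3.1581 ≈ 3.82 kBq.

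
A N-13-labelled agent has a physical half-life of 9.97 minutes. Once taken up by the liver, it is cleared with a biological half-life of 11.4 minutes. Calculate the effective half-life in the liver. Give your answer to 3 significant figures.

5.32 minutes

1/t_eff = 1/t_phys + 1/t_biol = 1/9.97 + 1/11.4 = 0.18802 per minute.
t_eff = 9.97 × 11.4 / (9.97 + 11.4) ≈ 5.3186 minutes.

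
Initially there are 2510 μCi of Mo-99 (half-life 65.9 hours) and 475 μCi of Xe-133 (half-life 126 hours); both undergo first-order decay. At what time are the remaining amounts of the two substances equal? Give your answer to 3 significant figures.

332 hours

Set 2510·(1/2)^(t/65.9) = 475·(1/2)^(t/126).
Taking log₂: log₂(2510/475) = t·(1/65.9 − 1/126).
log₂(5.2842) = 2.4017; 1/65.9 − 1/126 = 0.007238.
t = 2.4017 / 0.007238 ≈ 331.82 hours.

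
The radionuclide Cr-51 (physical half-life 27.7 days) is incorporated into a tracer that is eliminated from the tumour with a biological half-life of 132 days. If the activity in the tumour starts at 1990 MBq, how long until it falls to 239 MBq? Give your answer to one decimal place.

1/t_eff = 1/t_phys + 1/t_biol = 1/27.7 + 1/132 = 0.043677 per day.
t_eff = 27.7 × 132 / (27.7 + 132) ≈ 22.895 days.
n = log₂(1990/239) ≈ 3.0577; t = 3.0577 × 22.895 ≈ 70.007 days.

70.0 days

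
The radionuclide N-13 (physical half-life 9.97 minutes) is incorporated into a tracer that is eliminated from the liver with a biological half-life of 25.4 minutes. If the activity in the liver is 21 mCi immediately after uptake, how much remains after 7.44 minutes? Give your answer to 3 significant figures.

10.2 mCi

1/t_eff = 1/t_phys + 1/t_biol = 1/9.97 + 1/25.4 = 0.13967 per minute.
t_eff = 9.97 × 25.4 / (9.97 + 25.4) ≈ 7.1597 minutes.
Remaining = 21 × (1/2)^(7.44/7.1597) = 21 × (1/2)^1.0392 ≈ 10.219 mCi.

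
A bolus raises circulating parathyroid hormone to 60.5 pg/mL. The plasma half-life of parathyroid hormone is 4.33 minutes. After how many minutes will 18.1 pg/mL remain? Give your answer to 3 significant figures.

Fraction remaining = 18.1/60.5 ≈ 0.29917.
n = log₂(60.5/18.1) = ln(3.3425)/ln 2 ≈ 1.7409 half-lives.
t = n × t½ = 1.7409 × 4.33 ≈ 7.5383 minutes.

7.54 minutes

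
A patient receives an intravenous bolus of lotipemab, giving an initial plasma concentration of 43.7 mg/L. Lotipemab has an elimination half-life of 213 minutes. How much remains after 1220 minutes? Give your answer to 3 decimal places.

Number of half-lives: n = 1220/213 ≈ 5.7277.
Remaining = 43.7 × (1/2)^5.7277 = 43.7 × 0.018871 ≈ 0.82465 mg/L.

0.825 mg/L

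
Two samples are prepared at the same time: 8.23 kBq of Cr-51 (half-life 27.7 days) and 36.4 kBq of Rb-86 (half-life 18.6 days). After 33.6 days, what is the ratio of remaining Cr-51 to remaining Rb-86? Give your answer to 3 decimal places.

0.341

Cr-51: 8.23 × (1/2)^(33.6/27.7) = 8.23 × (1/2)^1.213 ≈ 3.5502 kBq.
Rb-86: 36.4 × (1/2)^(33.6/18.6) = 36.4 × (1/2)^1.8065 ≈ 10.407 kBq.
Ratio ≈ 3.5502 / 10.407 ≈ 0.34115.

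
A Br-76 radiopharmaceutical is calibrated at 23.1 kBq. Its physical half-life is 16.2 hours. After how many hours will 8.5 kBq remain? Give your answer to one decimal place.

23.4 hours

Fraction remaining = 8.5/23.1 ≈ 0.36797.
n = log₂(23.1/8.5) = ln(2.7176)/ln 2 ≈ 1.4424 half-lives.
t = n × t½ = 1.4424 × 16.2 ≈ 23.366 hours.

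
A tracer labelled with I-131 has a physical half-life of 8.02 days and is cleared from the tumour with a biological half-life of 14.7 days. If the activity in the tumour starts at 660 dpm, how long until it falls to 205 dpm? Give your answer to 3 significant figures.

8.75 days

1/t_eff = 1/t_phys + 1/t_biol = 1/8.02 + 1/14.7 = 0.19272 per day.
t_eff = 8.02 × 14.7 / (8.02 + 14.7) ≈ 5.189 days.
n = log₂(660/205) ≈ 1.6868; t = 1.6868 × 5.189 ≈ 8.753 days.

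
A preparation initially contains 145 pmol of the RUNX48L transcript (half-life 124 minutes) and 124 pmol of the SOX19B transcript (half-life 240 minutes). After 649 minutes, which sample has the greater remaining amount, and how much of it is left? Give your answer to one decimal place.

RUNX48L transcript: 145 × (1/2)^5.2339 ≈ 3.8531 pmol.
SOX19B transcript: 124 × (1/2)^2.7042 ≈ 19.028 pmol.
SOX19B transcript has more remaining, at ≈ 19.028 pmol.

SOX19B transcript, 19.0 pmol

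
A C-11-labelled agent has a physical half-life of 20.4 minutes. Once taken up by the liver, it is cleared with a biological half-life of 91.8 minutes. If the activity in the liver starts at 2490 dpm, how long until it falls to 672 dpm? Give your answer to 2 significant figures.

32 minutes

1/t_eff = 1/t_phys + 1/t_biol = 1/20.4 + 1/91.8 = 0.059913 per minute.
t_eff = 20.4 × 91.8 / (20.4 + 91.8) ≈ 16.691 minutes.
n = log₂(2490/672) ≈ 1.8896; t = 1.8896 × 16.691 ≈ 31.539 minutes.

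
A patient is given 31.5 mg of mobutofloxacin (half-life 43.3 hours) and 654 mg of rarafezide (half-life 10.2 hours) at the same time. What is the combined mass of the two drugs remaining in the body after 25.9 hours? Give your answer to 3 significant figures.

133 mg

mobutofloxacin: 31.5 × (1/2)^(25.9/43.3) = 31.5 × (1/2)^0.59815 ≈ 20.809 mg.
rarafezide: 654 × (1/2)^(25.9/10.2) = 654 × (1/2)^2.5392 ≈ 112.51 mg.
Total = 20.809 + 112.51 ≈ 133.32 mg.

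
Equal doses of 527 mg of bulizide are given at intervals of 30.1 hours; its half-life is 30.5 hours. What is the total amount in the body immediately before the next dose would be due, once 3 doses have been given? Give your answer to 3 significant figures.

468 mg

The 3 doses were given 90.3, 60.2, 30.1 hours ago.
Total = 527·(1/2)^(90.3/30.5) + 527·(1/2)^(60.2/30.5) + 527·(1/2)^(30.1/30.5)
      = 67.696 + 134.17 + 265.91 ≈ 467.77 mg.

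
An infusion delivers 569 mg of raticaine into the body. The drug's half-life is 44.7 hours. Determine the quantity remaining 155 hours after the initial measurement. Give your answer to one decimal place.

51.4 mg

Number of half-lives: n = 155/44.7 ≈ 3.4676.
Remaining = 569 × (1/2)^3.4676 = 569 × 0.090398 ≈ 51.437 mg.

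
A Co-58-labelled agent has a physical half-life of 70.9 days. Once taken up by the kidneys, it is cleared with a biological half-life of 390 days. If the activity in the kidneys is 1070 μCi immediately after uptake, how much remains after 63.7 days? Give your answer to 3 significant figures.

1/t_eff = 1/t_phys + 1/t_biol = 1/70.9 + 1/390 = 0.016668 per day.
t_eff = 70.9 × 390 / (70.9 + 390) ≈ 59.993 days.
Remaining = 1070 × (1/2)^(63.7/59.993) = 1070 × (1/2)^1.0618 ≈ 512.57 μCi.

513 μCi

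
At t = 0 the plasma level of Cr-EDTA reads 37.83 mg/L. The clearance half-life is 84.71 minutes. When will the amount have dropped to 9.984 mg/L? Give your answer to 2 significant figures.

160 minutes

Fraction remaining = 9.984/37.83 ≈ 0.26392.
n = log₂(37.83/9.984) = ln(3.7891)/ln 2 ≈ 1.9218 half-lives.
t = n × t½ = 1.9218 × 84.71 ≈ 162.8 minutes.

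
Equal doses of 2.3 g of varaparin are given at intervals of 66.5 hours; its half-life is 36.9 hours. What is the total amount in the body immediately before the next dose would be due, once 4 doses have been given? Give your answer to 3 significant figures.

0.918 g

The 4 doses were given 266, 199.5, 133, 66.5 hours ago.
Total = 2.3·(1/2)^(266/36.9) + 2.3·(1/2)^(199.5/36.9) + 2.3·(1/2)^(133/36.9) + 2.3·(1/2)^(66.5/36.9)
      = 0.015549 + 0.054226 + 0.18911 + 0.65951 ≈ 0.91839 g.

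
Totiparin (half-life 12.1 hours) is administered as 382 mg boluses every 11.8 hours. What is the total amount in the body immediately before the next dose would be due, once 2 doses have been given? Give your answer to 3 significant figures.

The 2 doses were given 23.6, 11.8 hours ago.
Total = 382·(1/2)^(23.6/12.1) + 382·(1/2)^(11.8/12.1)
      = 98.839 + 194.31 ≈ 293.15 mg.

293 mg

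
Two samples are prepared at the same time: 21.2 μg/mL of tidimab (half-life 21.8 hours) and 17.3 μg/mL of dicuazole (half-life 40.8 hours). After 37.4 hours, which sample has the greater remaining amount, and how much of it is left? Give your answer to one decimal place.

tidimab: 21.2 × (1/2)^1.7156 ≈ 6.4549 μg/mL.
dicuazole: 17.3 × (1/2)^0.91667 ≈ 9.1644 μg/mL.
Dicuazole has more remaining, at ≈ 9.1644 μg/mL.

dicuazole, 9.2 μg/mL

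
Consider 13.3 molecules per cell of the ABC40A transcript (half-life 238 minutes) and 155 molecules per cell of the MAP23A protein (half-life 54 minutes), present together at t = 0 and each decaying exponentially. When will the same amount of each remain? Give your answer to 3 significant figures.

247 minutes

Set 13.3·(1/2)^(t/238) = 155·(1/2)^(t/54).
Taking log₂: log₂(13.3/155) = t·(1/238 − 1/54).
log₂(0.085806) = -3.5428; 1/238 − 1/54 = -0.014317.
t = -3.5428 / -0.014317 ≈ 247.45 minutes.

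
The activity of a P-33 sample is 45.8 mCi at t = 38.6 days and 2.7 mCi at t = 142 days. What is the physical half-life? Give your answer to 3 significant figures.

25.3 days

Over Δt = 142 − 38.6 = 103.4 days, the level fell by a factor of 45.8/2.7 ≈ 16.963.
n = log₂(16.963) ≈ 4.0843 half-lives, so t½ = 103.4/4.0843 ≈ 25.316 days.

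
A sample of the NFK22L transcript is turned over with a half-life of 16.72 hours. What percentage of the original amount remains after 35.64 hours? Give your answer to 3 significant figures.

n = 35.64/16.72 ≈ 2.1316 half-lives.
Fraction remaining = (1/2)^2.1316 ≈ 0.22821, i.e. 22.821%.

22.8%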